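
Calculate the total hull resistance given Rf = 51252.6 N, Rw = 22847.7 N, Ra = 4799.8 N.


Formula: Rt = Rf + Rw + Ra
Substituting: Rt = 51252.6 + 22847.7 + 4799.8
Result: Rt = 78900.1 N

78900.1 N


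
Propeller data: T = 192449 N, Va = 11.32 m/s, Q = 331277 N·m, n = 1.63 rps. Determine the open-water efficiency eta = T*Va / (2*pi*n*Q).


Formula: eta = T * Va / (2 * pi * n * Q)
Step 1 — numerator = T * Va = 192449 * 11.32 = 2178522.68
Step 2 — 2 * pi * n = 2 * pi * 1.63 = 10.241592
Step 3 — denominator = 10.241592 * 331277 = 3392803.87
Step 4 — eta = 2178522.68 / 3392803.87 ≈ 0.64210 (5 s.f.)

0.64210


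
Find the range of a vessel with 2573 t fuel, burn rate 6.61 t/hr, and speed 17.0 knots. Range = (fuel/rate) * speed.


Formula: endurance = fuel / rate; range = endurance * speed
Step 1 — endurance = 2573 / 6.61 = 389.2587 hours
Step 2 — range = 389.2587 * 17.0 ≈ 6617.4 nautical miles (5 s.f.)

6617.4 NM


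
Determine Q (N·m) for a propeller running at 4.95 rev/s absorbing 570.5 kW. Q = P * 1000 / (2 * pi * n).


Formula: Q = P_W / (2 * pi * n)
Step 1 — P_W = 570.5 kW * 1000 = 570500.0 W
Step 2 — 2 * pi * n = 2 * pi * 4.95 = 31.101767
Step 3 — Q = 570500.0 / 31.101767 ≈ 18343 N·m (5 s.f.)

18343 N·m


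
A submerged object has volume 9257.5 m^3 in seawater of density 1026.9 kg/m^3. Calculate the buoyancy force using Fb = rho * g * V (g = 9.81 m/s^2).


Formula: Fb = rho * g * V
Substituting: Fb = 1026.9 * 9.81 * 9257.5
Intermediate: 1026.9 * 9.81 = 10073.889
Result: Fb = 10073.889 * 9257.5 ≈ 93259000 N (5 s.f.)

93259000 N


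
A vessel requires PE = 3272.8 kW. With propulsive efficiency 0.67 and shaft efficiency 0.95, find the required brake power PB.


Formula: PB = PE / (eta_D * eta_S)
Step 1 — combined efficiency = eta_D * eta_S = 0.67 * 0.95 = 0.6365
Step 2 — PB = 3272.8 / 0.6365 ≈ 5141.9 kW (5 s.f.)

5141.9 kW


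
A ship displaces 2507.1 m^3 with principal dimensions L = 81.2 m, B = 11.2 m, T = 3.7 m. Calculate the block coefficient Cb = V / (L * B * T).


Formula: Cb = V / (L * B * T)
Step 1 — L * B * T = 81.2 * 11.2 * 3.7 = 3364.928 m^3
Step 2 — Cb = 2507.1 / 3364.928 ≈ 0.74507 (5 s.f.)

0.74507


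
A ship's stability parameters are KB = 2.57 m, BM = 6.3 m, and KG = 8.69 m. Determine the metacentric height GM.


Formula: GM = KB + BM - KG
Step 1 — KM = KB + BM = 2.57 + 6.3 = 8.87 m
Step 2 — GM = KM - KG = 8.87 - 8.69 = 0.18 m

0.18 m


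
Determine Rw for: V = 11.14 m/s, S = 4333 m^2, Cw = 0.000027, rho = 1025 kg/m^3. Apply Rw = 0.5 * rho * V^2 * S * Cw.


Formula: Rw = 0.5 * rho * V^2 * S * Cw
Step 1 — V^2 = 11.14^2 = 124.0996
Step 2 — 0.5 * rho * V^2 = 0.5 * 1025 * 124.0996 = 63601.045
Step 3 — Rw = 63601.045 * 4333 * 0.000027 ≈ 7440.7 N (5 s.f.)

7440.7 N


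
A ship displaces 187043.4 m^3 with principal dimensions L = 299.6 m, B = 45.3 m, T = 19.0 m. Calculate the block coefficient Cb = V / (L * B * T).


Formula: Cb = V / (L * B * T)
Step 1 — L * B * T = 299.6 * 45.3 * 19.0 = 257865.72 m^3
Step 2 — Cb = 187043.4 / 257865.72 ≈ 0.72535 (5 s.f.)

0.72535


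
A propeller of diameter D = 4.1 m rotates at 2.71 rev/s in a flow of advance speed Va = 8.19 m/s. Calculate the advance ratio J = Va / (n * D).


Formula: J = Va / (n * D)
Step 1 — n * D = 2.71 * 4.1 = 11.111
Step 2 — J = 8.19 / 11.111 ≈ 0.73711 (5 s.f.)

0.73711


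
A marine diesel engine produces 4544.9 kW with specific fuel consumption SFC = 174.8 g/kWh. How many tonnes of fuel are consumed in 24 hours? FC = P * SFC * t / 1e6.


Formula: FC (tonnes) = P * SFC * t / 1,000,000
Step 1 — P * SFC * t = 4544.9 * 174.8 * 24 = 19066764.48 g
Step 2 — FC (tonnes) = 19066764.48 / 1,000,000 ≈ 19.067 tonnes (5 s.f.)

19.067 tonnes


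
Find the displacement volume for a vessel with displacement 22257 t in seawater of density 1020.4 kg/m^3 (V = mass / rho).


Formula: V = mass / rho
Step 1 — convert tonnes to kg: 22257 t * 1000 = 22257000 kg
Step 2 — V = 22257000 / 1020.4 ≈ 21812 m^3 (5 s.f.)

21812 m^3


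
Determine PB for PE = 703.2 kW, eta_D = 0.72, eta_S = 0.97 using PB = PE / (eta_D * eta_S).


Formula: PB = PE / (eta_D * eta_S)
Step 1 — combined efficiency = eta_D * eta_S = 0.72 * 0.97 = 0.6984
Step 2 — PB = 703.2 / 0.6984 ≈ 1006.9 kW (5 s.f.)

1006.9 kW


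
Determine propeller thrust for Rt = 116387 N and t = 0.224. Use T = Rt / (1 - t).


Formula: T = Rt / (1 - t)
Step 1 — (1 - t) = 1 - 0.224 = 0.776
Step 2 — T = 116387 / 0.776 ≈ 149980 N (5 s.f.)

149980 N


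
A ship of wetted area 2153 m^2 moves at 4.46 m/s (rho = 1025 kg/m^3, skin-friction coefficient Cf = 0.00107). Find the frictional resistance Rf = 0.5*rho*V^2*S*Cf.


Formula: Rf = 0.5 * rho * V^2 * S * Cf
Step 1 — V^2 = 4.46^2 = 19.8916
Step 2 — 0.5 * rho * V^2 = 0.5 * 1025 * 19.8916 = 10194.445
Step 3 — Rf = 10194.445 * 2153 * 0.00107 ≈ 23485 N (5 s.f.)

23485 N


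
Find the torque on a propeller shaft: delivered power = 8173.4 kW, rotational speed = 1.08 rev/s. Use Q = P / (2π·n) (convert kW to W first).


Formula: Q = P_W / (2 * pi * n)
Step 1 — P_W = 8173.4 kW * 1000 = 8173400.0 W
Step 2 — 2 * pi * n = 2 * pi * 1.08 = 6.78584
Step 3 — Q = 8173400.0 / 6.78584 ≈ 1204500 N·m (5 s.f.)

1204500 N·m


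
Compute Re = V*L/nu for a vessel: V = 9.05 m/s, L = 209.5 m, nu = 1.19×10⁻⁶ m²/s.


Formula: Re = V * L / nu
Step 1 — V * L = 9.05 * 209.5 = 1895.975 m^2/s
Step 2 — Re = 1895.975 / 1.19e-6 = 1.59e+09

1.59e+09


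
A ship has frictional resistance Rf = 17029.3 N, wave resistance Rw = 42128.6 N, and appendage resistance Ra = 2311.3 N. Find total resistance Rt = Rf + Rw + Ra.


Formula: Rt = Rf + Rw + Ra
Substituting: Rt = 17029.3 + 42128.6 + 2311.3
Result: Rt = 61469.2 N

61469.2 N


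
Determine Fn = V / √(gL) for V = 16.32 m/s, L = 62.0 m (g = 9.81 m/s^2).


Formula: Fn = V / sqrt(g * L)
Step 1 — g * L = 9.81 * 62.0 = 608.22
Step 2 — sqrt(g * L) = sqrt(608.22) = 24.662117
Step 3 — Fn = 16.32 / 24.662117 ≈ 0.66174 (5 s.f.)

0.66174


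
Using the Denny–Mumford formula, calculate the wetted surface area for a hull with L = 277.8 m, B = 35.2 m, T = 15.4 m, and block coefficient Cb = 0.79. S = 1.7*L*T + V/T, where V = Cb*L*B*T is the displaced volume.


Formula: S = 1.7*L*T + V/T with V = Cb*L*B*T, i.e. S = L * (1.7*T + Cb*B)
Step 1 — 1.7*T = 1.7 * 15.4 = 26.18 m
Step 2 — Cb*B = 0.79 * 35.2 = 27.808 m
Step 3 — 1.7*T + Cb*B = 26.18 + 27.808 = 53.988 m
Step 4 — S = 277.8 * 53.988 ≈ 14998 m^2 (5 s.f.)

14998 m^2


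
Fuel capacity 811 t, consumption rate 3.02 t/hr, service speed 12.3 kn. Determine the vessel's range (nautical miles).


Formula: endurance = fuel / rate; range = endurance * speed
Step 1 — endurance = 811 / 3.02 = 268.543 hours
Step 2 — range = 268.543 * 12.3 ≈ 3303.1 nautical miles (5 s.f.)

3303.1 NM


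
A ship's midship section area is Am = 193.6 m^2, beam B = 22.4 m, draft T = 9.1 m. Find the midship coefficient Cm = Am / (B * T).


Formula: Cm = Am / (B * T)
Step 1 — B * T = 22.4 * 9.1 = 203.84 m^2
Step 2 — Cm = 193.6 / 203.84 ≈ 0.94976 (5 s.f.)

0.94976


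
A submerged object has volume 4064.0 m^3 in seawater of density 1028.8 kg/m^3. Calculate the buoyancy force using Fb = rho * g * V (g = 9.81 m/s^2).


Formula: Fb = rho * g * V
Substituting: Fb = 1028.8 * 9.81 * 4064.0
Intermediate: 1028.8 * 9.81 = 10092.528
Result: Fb = 10092.528 * 4064.0 ≈ 41016000 N (5 s.f.)

41016000 N


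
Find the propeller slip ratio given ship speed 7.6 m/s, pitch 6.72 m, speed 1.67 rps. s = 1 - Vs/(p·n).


Formula: s = 1 - Vs / (p * n)
Step 1 — p * n = 6.72 * 1.67 = 11.2224
Step 2 — Vs / (p*n) = 7.6 / 11.2224 = 0.677217 (6 d.p.)
Step 3 — s = 1 - 0.677217 = 0.322783

0.322783


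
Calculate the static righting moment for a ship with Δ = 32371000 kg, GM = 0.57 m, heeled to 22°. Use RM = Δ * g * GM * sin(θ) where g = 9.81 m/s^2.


Formula: GZ = GM * sin(theta); RM = disp * g * GZ
Step 1 — GZ = 0.57 * sin(22°) = 0.57 * 0.374607 = 0.213526 m
Step 2 — RM = 32371000 * 9.81 * 0.213526 ≈ 67807000 N·m (5 s.f.)

67807000 N·m


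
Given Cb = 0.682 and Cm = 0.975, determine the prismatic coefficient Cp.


Formula: Cp = Cb / Cm
Substituting: Cp = 0.682 / 0.975
Result: Cp ≈ 0.69949 (5 s.f.)

0.69949


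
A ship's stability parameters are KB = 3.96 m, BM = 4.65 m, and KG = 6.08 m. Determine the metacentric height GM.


Formula: GM = KB + BM - KG
Step 1 — KM = KB + BM = 3.96 + 4.65 = 8.61 m
Step 2 — GM = KM - KG = 8.61 - 6.08 = 2.53 m

2.53 m


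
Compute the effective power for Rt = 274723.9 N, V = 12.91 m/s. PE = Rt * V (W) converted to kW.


Formula: PE = Rt * V / 1000 (kW)
Step 1 — PE (W) = 274723.9 * 12.91 = 3546685.549 W
Step 2 — PE (kW) = 3546685.549 / 1000 ≈ 3546.7 kW (5 s.f.)

3546.7 kW


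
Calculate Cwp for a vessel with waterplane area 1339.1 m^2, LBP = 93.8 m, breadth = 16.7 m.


Formula: Cwp = Aw / (L * B)
Step 1 — L * B = 93.8 * 16.7 = 1566.46 m^2
Step 2 — Cwp = 1339.1 / 1566.46 ≈ 0.85486 (5 s.f.)

0.85486


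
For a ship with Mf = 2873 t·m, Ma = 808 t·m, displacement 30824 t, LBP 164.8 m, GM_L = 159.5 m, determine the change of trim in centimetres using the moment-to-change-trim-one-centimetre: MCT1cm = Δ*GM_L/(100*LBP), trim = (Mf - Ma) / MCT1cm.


Formula: net trimming moment = Mf - Ma; MCT1cm = Δ*GM_L/(100*LBP); trim = net moment / MCT1cm
Step 1 — net trimming moment = 2873 - 808 = 2065 t·m
Step 2 — MCT1cm = 30824 * 159.5 / (100 * 164.8) = 298.3269 t·m/cm
Step 3 — trim = 2065 / 298.3269 ≈ 6.9219 cm (5 s.f.)

6.9219 cm


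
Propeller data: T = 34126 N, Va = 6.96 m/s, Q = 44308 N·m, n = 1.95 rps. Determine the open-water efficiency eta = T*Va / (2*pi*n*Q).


Formula: eta = T * Va / (2 * pi * n * Q)
Step 1 — numerator = T * Va = 34126 * 6.96 = 237516.96
Step 2 — 2 * pi * n = 2 * pi * 1.95 = 12.252211
Step 3 — denominator = 12.252211 * 44308 = 542870.96
Step 4 — eta = 237516.96 / 542870.96 ≈ 0.43752 (5 s.f.)

0.43752


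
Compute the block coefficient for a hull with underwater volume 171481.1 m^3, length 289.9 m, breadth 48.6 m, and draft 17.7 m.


Formula: Cb = V / (L * B * T)
Step 1 — L * B * T = 289.9 * 48.6 * 17.7 = 249377.778 m^3
Step 2 — Cb = 171481.1 / 249377.778 ≈ 0.68764 (5 s.f.)

0.68764


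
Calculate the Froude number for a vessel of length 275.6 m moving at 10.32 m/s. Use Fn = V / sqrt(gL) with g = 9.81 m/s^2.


Formula: Fn = V / sqrt(g * L)
Step 1 — g * L = 9.81 * 275.6 = 2703.636
Step 2 — sqrt(g * L) = sqrt(2703.636) = 51.9965
Step 3 — Fn = 10.32 / 51.9965 ≈ 0.19847 (5 s.f.)

0.19847


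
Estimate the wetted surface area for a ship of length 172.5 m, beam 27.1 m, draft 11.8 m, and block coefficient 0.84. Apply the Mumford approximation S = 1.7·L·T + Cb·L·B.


Formula: S = 1.7*L*T + V/T with V = Cb*L*B*T, i.e. S = L * (1.7*T + Cb*B)
Step 1 — 1.7*T = 1.7 * 11.8 = 20.06 m
Step 2 — Cb*B = 0.84 * 27.1 = 22.764 m
Step 3 — 1.7*T + Cb*B = 20.06 + 22.764 = 42.824 m
Step 4 — S = 172.5 * 42.824 ≈ 7387.1 m^2 (5 s.f.)

7387.1 m^2


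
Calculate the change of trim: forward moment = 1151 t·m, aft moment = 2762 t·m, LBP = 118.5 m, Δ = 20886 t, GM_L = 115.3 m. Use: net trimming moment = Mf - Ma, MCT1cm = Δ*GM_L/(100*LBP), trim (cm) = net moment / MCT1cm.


Formula: net trimming moment = Mf - Ma; MCT1cm = Δ*GM_L/(100*LBP); trim = net moment / MCT1cm
Step 1 — net trimming moment = 1151 - 2762 = -1611 t·m
Step 2 — MCT1cm = 20886 * 115.3 / (100 * 118.5) = 203.2199 t·m/cm
Step 3 — trim = -1611 / 203.2199 ≈ -7.9274 cm (5 s.f.)

-7.9274 cm


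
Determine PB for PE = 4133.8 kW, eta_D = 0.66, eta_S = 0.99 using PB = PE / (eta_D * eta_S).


Formula: PB = PE / (eta_D * eta_S)
Step 1 — combined efficiency = eta_D * eta_S = 0.66 * 0.99 = 0.6534
Step 2 — PB = 4133.8 / 0.6534 ≈ 6326.6 kW (5 s.f.)

6326.6 kW


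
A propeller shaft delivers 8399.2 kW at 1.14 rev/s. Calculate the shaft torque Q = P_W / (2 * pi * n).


Formula: Q = P_W / (2 * pi * n)
Step 1 — P_W = 8399.2 kW * 1000 = 8399200.0 W
Step 2 — 2 * pi * n = 2 * pi * 1.14 = 7.162831
Step 3 — Q = 8399200.0 / 7.162831 ≈ 1172600 N·m (5 s.f.)

1172600 N·m


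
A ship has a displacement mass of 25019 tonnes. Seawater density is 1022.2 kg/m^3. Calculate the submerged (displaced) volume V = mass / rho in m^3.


Formula: V = mass / rho
Step 1 — convert tonnes to kg: 25019 t * 1000 = 25019000 kg
Step 2 — V = 25019000 / 1022.2 ≈ 24476 m^3 (5 s.f.)

24476 m^3


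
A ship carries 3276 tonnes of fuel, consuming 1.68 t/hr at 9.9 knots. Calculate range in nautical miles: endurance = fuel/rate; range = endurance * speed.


Formula: endurance = fuel / rate; range = endurance * speed
Step 1 — endurance = 3276 / 1.68 = 1950.0 hours
Step 2 — range = 1950.0 * 9.9 ≈ 19305 nautical miles (5 s.f.)

19305 NM


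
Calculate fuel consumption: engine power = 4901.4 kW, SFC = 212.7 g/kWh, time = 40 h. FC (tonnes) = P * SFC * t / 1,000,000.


Formula: FC (tonnes) = P * SFC * t / 1,000,000
Step 1 — P * SFC * t = 4901.4 * 212.7 * 40 = 41701111.2 g
Step 2 — FC (tonnes) = 41701111.2 / 1,000,000 ≈ 41.701 tonnes (5 s.f.)

41.701 tonnes


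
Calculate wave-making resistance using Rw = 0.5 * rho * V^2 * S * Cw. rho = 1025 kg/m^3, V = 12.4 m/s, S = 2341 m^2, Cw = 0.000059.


Formula: Rw = 0.5 * rho * V^2 * S * Cw
Step 1 — V^2 = 12.4^2 = 153.76
Step 2 — 0.5 * rho * V^2 = 0.5 * 1025 * 153.76 = 78802.0
Step 3 — Rw = 78802.0 * 2341 * 0.000059 ≈ 10884 N (5 s.f.)

10884 N


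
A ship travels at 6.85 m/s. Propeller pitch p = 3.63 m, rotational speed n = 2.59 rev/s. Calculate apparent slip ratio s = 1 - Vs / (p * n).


Formula: s = 1 - Vs / (p * n)
Step 1 — p * n = 3.63 * 2.59 = 9.4017
Step 2 — Vs / (p*n) = 6.85 / 9.4017 = 0.728592 (6 d.p.)
Step 3 — s = 1 - 0.728592 = 0.271408

0.271408


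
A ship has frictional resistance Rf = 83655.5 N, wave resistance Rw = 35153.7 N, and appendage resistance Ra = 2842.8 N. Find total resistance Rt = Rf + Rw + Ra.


Formula: Rt = Rf + Rw + Ra
Substituting: Rt = 83655.5 + 35153.7 + 2842.8
Result: Rt = 121652.0 N

121652.0 N


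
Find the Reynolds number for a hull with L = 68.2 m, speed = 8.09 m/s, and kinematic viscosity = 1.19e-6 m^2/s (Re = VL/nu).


Formula: Re = V * L / nu
Step 1 — V * L = 8.09 * 68.2 = 551.738 m^2/s
Step 2 — Re = 551.738 / 1.19e-6 = 4.64e+08

4.64e+08


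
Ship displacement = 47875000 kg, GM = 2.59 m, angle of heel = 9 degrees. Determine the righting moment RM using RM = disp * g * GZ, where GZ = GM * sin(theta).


Formula: GZ = GM * sin(theta); RM = disp * g * GZ
Step 1 — GZ = 2.59 * sin(9°) = 2.59 * 0.156434 = 0.405164 m
Step 2 — RM = 47875000 * 9.81 * 0.405164 ≈ 190290000 N·m (5 s.f.)

190290000 N·m


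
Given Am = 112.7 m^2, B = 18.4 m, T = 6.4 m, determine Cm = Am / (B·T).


Formula: Cm = Am / (B * T)
Step 1 — B * T = 18.4 * 6.4 = 117.76 m^2
Step 2 — Cm = 112.7 / 117.76 ≈ 0.95703 (5 s.f.)

0.95703


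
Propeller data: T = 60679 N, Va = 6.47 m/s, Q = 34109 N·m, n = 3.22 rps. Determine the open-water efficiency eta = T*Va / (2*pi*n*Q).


Formula: eta = T * Va / (2 * pi * n * Q)
Step 1 — numerator = T * Va = 60679 * 6.47 = 392593.13
Step 2 — 2 * pi * n = 2 * pi * 3.22 = 20.231857
Step 3 — denominator = 20.231857 * 34109 = 690088.41
Step 4 — eta = 392593.13 / 690088.41 ≈ 0.56890 (5 s.f.)

0.56890


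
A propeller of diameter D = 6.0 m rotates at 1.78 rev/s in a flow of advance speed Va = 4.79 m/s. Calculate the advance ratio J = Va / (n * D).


Formula: J = Va / (n * D)
Step 1 — n * D = 1.78 * 6.0 = 10.68
Step 2 — J = 4.79 / 10.68 ≈ 0.44850 (5 s.f.)

0.44850


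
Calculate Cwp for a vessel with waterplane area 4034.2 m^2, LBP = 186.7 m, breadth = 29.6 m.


Formula: Cwp = Aw / (L * B)
Step 1 — L * B = 186.7 * 29.6 = 5526.32 m^2
Step 2 — Cwp = 4034.2 / 5526.32 ≈ 0.73000 (5 s.f.)

0.73000


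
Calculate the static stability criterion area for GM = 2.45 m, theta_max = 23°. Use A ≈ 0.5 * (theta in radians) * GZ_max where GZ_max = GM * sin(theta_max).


Formula: GZ_max = GM * sin(theta); Area = 0.5 * theta_rad * GZ_max
Step 1 — GZ_max = 2.45 * sin(23°) = 2.45 * 0.390731 = 0.957291 m
Step 2 — theta_rad = 23 * pi/180 = 0.401426 rad
Step 3 — Area = 0.5 * 0.401426 * 0.957291 ≈ 0.19214 m·rad (5 s.f.)

0.19214 m·rad


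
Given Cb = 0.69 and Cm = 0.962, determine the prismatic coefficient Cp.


Formula: Cp = Cb / Cm
Substituting: Cp = 0.69 / 0.962
Result: Cp ≈ 0.71726 (5 s.f.)

0.71726


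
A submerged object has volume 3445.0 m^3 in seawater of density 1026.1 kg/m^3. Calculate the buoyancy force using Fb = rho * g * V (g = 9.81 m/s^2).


Formula: Fb = rho * g * V
Substituting: Fb = 1026.1 * 9.81 * 3445.0
Intermediate: 1026.1 * 9.81 = 10066.041
Result: Fb = 10066.041 * 3445.0 ≈ 34678000 N (5 s.f.)

34678000 N


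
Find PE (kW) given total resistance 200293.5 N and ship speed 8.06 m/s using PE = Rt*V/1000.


Formula: PE = Rt * V / 1000 (kW)
Step 1 — PE (W) = 200293.5 * 8.06 = 1614365.61 W
Step 2 — PE (kW) = 1614365.61 / 1000 ≈ 1614.4 kW (5 s.f.)

1614.4 kW


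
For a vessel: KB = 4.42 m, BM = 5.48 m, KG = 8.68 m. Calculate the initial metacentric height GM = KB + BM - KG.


Formula: GM = KB + BM - KG
Step 1 — KM = KB + BM = 4.42 + 5.48 = 9.9 m
Step 2 — GM = KM - KG = 9.9 - 8.68 = 1.22 m

1.22 m


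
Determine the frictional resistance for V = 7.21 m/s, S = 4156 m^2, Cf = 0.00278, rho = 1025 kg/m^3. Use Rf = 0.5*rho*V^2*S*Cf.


Formula: Rf = 0.5 * rho * V^2 * S * Cf
Step 1 — V^2 = 7.21^2 = 51.9841
Step 2 — 0.5 * rho * V^2 = 0.5 * 1025 * 51.9841 = 26641.85125
Step 3 — Rf = 26641.85125 * 4156 * 0.00278 ≈ 307810 N (5 s.f.)

307810 N


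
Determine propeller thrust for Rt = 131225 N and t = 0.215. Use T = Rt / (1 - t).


Formula: T = Rt / (1 - t)
Step 1 — (1 - t) = 1 - 0.215 = 0.785
Step 2 — T = 131225 / 0.785 ≈ 167170 N (5 s.f.)

167170 N


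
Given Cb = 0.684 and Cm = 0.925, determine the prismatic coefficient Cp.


Formula: Cp = Cb / Cm
Substituting: Cp = 0.684 / 0.925
Result: Cp ≈ 0.73946 (5 s.f.)

0.73946


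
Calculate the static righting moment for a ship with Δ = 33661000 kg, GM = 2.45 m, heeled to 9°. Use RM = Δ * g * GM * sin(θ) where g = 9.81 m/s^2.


Formula: GZ = GM * sin(theta); RM = disp * g * GZ
Step 1 — GZ = 2.45 * sin(9°) = 2.45 * 0.156434 = 0.383263 m
Step 2 — RM = 33661000 * 9.81 * 0.383263 ≈ 126560000 N·m (5 s.f.)

126560000 N·m


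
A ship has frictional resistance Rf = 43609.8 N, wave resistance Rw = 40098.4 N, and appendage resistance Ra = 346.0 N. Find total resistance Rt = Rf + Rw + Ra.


Formula: Rt = Rf + Rw + Ra
Substituting: Rt = 43609.8 + 40098.4 + 346.0
Result: Rt = 84054.2 N

84054.2 N


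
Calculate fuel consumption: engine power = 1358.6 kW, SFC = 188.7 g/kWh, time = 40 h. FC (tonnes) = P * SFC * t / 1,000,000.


Formula: FC (tonnes) = P * SFC * t / 1,000,000
Step 1 — P * SFC * t = 1358.6 * 188.7 * 40 = 10254712.8 g
Step 2 — FC (tonnes) = 10254712.8 / 1,000,000 ≈ 10.255 tonnes (5 s.f.)

10.255 tonnes


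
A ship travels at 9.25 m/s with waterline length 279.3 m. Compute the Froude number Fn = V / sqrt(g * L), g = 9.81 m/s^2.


Formula: Fn = V / sqrt(g * L)
Step 1 — g * L = 9.81 * 279.3 = 2739.933
Step 2 — sqrt(g * L) = sqrt(2739.933) = 52.344369
Step 3 — Fn = 9.25 / 52.344369 ≈ 0.17671 (5 s.f.)

0.17671


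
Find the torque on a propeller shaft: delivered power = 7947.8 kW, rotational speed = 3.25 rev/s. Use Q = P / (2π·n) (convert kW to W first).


Formula: Q = P_W / (2 * pi * n)
Step 1 — P_W = 7947.8 kW * 1000 = 7947800.0 W
Step 2 — 2 * pi * n = 2 * pi * 3.25 = 20.420352
Step 3 — Q = 7947800.0 / 20.420352 ≈ 389210 N·m (5 s.f.)

389210 N·m


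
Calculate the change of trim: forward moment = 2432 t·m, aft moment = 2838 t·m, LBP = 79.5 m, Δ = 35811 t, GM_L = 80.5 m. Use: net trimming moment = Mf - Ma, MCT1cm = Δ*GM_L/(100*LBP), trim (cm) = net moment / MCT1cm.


Formula: net trimming moment = Mf - Ma; MCT1cm = Δ*GM_L/(100*LBP); trim = net moment / MCT1cm
Step 1 — net trimming moment = 2432 - 2838 = -406 t·m
Step 2 — MCT1cm = 35811 * 80.5 / (100 * 79.5) = 362.6145 t·m/cm
Step 3 — trim = -406 / 362.6145 ≈ -1.1196 cm (5 s.f.)

-1.1196 cm


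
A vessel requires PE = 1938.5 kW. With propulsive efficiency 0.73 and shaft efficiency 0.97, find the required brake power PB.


Formula: PB = PE / (eta_D * eta_S)
Step 1 — combined efficiency = eta_D * eta_S = 0.73 * 0.97 = 0.7081
Step 2 — PB = 1938.5 / 0.7081 ≈ 2737.6 kW (5 s.f.)

2737.6 kW


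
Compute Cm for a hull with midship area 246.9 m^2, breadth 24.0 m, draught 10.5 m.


Formula: Cm = Am / (B * T)
Step 1 — B * T = 24.0 * 10.5 = 252.0 m^2
Step 2 — Cm = 246.9 / 252.0 ≈ 0.97976 (5 s.f.)

0.97976


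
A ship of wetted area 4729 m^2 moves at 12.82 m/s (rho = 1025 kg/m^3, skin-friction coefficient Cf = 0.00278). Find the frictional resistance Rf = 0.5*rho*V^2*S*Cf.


Formula: Rf = 0.5 * rho * V^2 * S * Cf
Step 1 — V^2 = 12.82^2 = 164.3524
Step 2 — 0.5 * rho * V^2 = 0.5 * 1025 * 164.3524 = 84230.605
Step 3 — Rf = 84230.605 * 4729 * 0.00278 ≈ 1107300 N (5 s.f.)

1107300 N


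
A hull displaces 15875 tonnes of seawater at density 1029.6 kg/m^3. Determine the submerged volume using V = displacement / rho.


Formula: V = mass / rho
Step 1 — convert tonnes to kg: 15875 t * 1000 = 15875000 kg
Step 2 — V = 15875000 / 1029.6 ≈ 15419 m^3 (5 s.f.)

15419 m^3


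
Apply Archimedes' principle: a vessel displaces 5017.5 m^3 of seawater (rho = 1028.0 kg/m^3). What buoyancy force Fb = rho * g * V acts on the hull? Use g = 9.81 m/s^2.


Formula: Fb = rho * g * V
Substituting: Fb = 1028.0 * 9.81 * 5017.5
Intermediate: 1028.0 * 9.81 = 10084.68
Result: Fb = 10084.68 * 5017.5 ≈ 50600000 N (5 s.f.)

50600000 N


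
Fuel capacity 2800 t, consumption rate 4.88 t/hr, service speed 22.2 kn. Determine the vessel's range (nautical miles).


Formula: endurance = fuel / rate; range = endurance * speed
Step 1 — endurance = 2800 / 4.88 = 573.7705 hours
Step 2 — range = 573.7705 * 22.2 ≈ 12738 nautical miles (5 s.f.)

12738 NM


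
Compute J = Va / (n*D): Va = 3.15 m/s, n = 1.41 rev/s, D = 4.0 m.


Formula: J = Va / (n * D)
Step 1 — n * D = 1.41 * 4.0 = 5.64
Step 2 — J = 3.15 / 5.64 ≈ 0.55851 (5 s.f.)

0.55851


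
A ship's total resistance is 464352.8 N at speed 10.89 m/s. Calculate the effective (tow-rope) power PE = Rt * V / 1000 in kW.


Formula: PE = Rt * V / 1000 (kW)
Step 1 — PE (W) = 464352.8 * 10.89 = 5056801.992 W
Step 2 — PE (kW) = 5056801.992 / 1000 ≈ 5056.8 kW (5 s.f.)

5056.8 kW


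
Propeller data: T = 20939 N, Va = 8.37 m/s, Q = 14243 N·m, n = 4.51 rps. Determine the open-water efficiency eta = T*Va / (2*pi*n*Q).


Formula: eta = T * Va / (2 * pi * n * Q)
Step 1 — numerator = T * Va = 20939 * 8.37 = 175259.43
Step 2 — 2 * pi * n = 2 * pi * 4.51 = 28.337166
Step 3 — denominator = 28.337166 * 14243 = 403606.26
Step 4 — eta = 175259.43 / 403606.26 ≈ 0.43423 (5 s.f.)

0.43423


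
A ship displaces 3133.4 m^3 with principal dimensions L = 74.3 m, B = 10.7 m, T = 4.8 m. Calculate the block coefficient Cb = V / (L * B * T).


Formula: Cb = V / (L * B * T)
Step 1 — L * B * T = 74.3 * 10.7 * 4.8 = 3816.048 m^3
Step 2 — Cb = 3133.4 / 3816.048 ≈ 0.82111 (5 s.f.)

0.82111


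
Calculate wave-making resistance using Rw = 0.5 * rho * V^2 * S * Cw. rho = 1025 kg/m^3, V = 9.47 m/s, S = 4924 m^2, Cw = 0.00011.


Formula: Rw = 0.5 * rho * V^2 * S * Cw
Step 1 — V^2 = 9.47^2 = 89.6809
Step 2 — 0.5 * rho * V^2 = 0.5 * 1025 * 89.6809 = 45961.46125
Step 3 — Rw = 45961.46125 * 4924 * 0.00011 ≈ 24895 N (5 s.f.)

24895 N


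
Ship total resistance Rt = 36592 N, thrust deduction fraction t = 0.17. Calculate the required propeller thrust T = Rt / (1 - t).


Formula: T = Rt / (1 - t)
Step 1 — (1 - t) = 1 - 0.17 = 0.83
Step 2 — T = 36592 / 0.83 ≈ 44087 N (5 s.f.)

44087 N


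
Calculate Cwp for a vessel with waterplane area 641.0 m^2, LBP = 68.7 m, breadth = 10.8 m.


Formula: Cwp = Aw / (L * B)
Step 1 — L * B = 68.7 * 10.8 = 741.96 m^2
Step 2 — Cwp = 641.0 / 741.96 ≈ 0.86393 (5 s.f.)

0.86393


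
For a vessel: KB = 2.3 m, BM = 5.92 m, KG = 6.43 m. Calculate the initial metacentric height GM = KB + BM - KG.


Formula: GM = KB + BM - KG
Step 1 — KM = KB + BM = 2.3 + 5.92 = 8.22 m
Step 2 — GM = KM - KG = 8.22 - 6.43 = 1.79 m

1.79 m


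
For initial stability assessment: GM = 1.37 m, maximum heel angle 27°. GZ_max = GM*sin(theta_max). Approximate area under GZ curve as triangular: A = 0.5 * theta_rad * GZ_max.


Formula: GZ_max = GM * sin(theta); Area = 0.5 * theta_rad * GZ_max
Step 1 — GZ_max = 1.37 * sin(27°) = 1.37 * 0.45399 = 0.621966 m
Step 2 — theta_rad = 27 * pi/180 = 0.471239 rad
Step 3 — Area = 0.5 * 0.471239 * 0.621966 ≈ 0.14655 m·rad (5 s.f.)

0.14655 m·rad


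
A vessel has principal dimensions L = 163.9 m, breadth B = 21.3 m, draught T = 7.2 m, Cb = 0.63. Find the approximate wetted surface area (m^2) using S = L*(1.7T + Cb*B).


Formula: S = 1.7*L*T + V/T with V = Cb*L*B*T, i.e. S = L * (1.7*T + Cb*B)
Step 1 — 1.7*T = 1.7 * 7.2 = 12.24 m
Step 2 — Cb*B = 0.63 * 21.3 = 13.419 m
Step 3 — 1.7*T + Cb*B = 12.24 + 13.419 = 25.659 m
Step 4 — S = 163.9 * 25.659 ≈ 4205.5 m^2 (5 s.f.)

4205.5 m^2


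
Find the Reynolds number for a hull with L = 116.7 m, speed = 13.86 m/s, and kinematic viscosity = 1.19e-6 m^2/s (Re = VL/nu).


Formula: Re = V * L / nu
Step 1 — V * L = 13.86 * 116.7 = 1617.462 m^2/s
Step 2 — Re = 1617.462 / 1.19e-6 = 1.36e+09

1.36e+09


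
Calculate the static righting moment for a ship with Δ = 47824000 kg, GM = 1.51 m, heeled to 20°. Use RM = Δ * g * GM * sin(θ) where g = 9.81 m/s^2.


Formula: GZ = GM * sin(theta); RM = disp * g * GZ
Step 1 — GZ = 1.51 * sin(20°) = 1.51 * 0.34202 = 0.51645 m
Step 2 — RM = 47824000 * 9.81 * 0.51645 ≈ 242290000 N·m (5 s.f.)

242290000 N·m


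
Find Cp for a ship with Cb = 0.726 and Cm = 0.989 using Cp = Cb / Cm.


Formula: Cp = Cb / Cm
Substituting: Cp = 0.726 / 0.989
Result: Cp ≈ 0.73407 (5 s.f.)

0.73407


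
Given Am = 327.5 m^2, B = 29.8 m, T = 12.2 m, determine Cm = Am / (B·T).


Formula: Cm = Am / (B * T)
Step 1 — B * T = 29.8 * 12.2 = 363.56 m^2
Step 2 — Cm = 327.5 / 363.56 ≈ 0.90081 (5 s.f.)

0.90081


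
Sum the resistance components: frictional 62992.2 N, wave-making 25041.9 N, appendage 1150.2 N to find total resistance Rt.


Formula: Rt = Rf + Rw + Ra
Substituting: Rt = 62992.2 + 25041.9 + 1150.2
Result: Rt = 89184.3 N

89184.3 N


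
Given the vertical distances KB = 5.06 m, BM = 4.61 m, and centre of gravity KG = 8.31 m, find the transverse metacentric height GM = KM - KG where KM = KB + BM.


Formula: GM = KB + BM - KG
Step 1 — KM = KB + BM = 5.06 + 4.61 = 9.67 m
Step 2 — GM = KM - KG = 9.67 - 8.31 = 1.36 m

1.36 m


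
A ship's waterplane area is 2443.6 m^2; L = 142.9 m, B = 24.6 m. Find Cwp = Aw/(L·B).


Formula: Cwp = Aw / (L * B)
Step 1 — L * B = 142.9 * 24.6 = 3515.34 m^2
Step 2 — Cwp = 2443.6 / 3515.34 ≈ 0.69512 (5 s.f.)

0.69512


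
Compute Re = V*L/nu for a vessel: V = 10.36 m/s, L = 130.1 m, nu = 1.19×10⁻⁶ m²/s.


Formula: Re = V * L / nu
Step 1 — V * L = 10.36 * 130.1 = 1347.836 m^2/s
Step 2 — Re = 1347.836 / 1.19e-6 = 1.13e+09

1.13e+09


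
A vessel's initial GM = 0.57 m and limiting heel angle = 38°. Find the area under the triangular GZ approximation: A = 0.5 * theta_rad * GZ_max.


Formula: GZ_max = GM * sin(theta); Area = 0.5 * theta_rad * GZ_max
Step 1 — GZ_max = 0.57 * sin(38°) = 0.57 * 0.615661 = 0.350927 m
Step 2 — theta_rad = 38 * pi/180 = 0.663225 rad
Step 3 — Area = 0.5 * 0.663225 * 0.350927 ≈ 0.11637 m·rad (5 s.f.)

0.11637 m·rad


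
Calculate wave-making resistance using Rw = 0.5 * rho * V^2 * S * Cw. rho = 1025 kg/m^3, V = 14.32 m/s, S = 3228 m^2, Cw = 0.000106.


Formula: Rw = 0.5 * rho * V^2 * S * Cw
Step 1 — V^2 = 14.32^2 = 205.0624
Step 2 — 0.5 * rho * V^2 = 0.5 * 1025 * 205.0624 = 105094.48
Step 3 — Rw = 105094.48 * 3228 * 0.000106 ≈ 35960 N (5 s.f.)

35960 N


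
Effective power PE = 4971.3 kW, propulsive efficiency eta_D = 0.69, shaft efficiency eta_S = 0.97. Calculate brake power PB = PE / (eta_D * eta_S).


Formula: PB = PE / (eta_D * eta_S)
Step 1 — combined efficiency = eta_D * eta_S = 0.69 * 0.97 = 0.6693
Step 2 — PB = 4971.3 / 0.6693 ≈ 7427.6 kW (5 s.f.)

7427.6 kW


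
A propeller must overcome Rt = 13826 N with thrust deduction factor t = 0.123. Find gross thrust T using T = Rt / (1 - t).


Formula: T = Rt / (1 - t)
Step 1 — (1 - t) = 1 - 0.123 = 0.877
Step 2 — T = 13826 / 0.877 ≈ 15765 N (5 s.f.)

15765 N


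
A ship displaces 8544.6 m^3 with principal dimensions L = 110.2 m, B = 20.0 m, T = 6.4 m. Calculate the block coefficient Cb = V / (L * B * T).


Formula: Cb = V / (L * B * T)
Step 1 — L * B * T = 110.2 * 20.0 * 6.4 = 14105.6 m^3
Step 2 — Cb = 8544.6 / 14105.6 ≈ 0.60576 (5 s.f.)

0.60576


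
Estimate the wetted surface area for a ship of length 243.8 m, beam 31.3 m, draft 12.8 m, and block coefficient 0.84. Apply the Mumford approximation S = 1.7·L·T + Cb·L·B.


Formula: S = 1.7*L*T + V/T with V = Cb*L*B*T, i.e. S = L * (1.7*T + Cb*B)
Step 1 — 1.7*T = 1.7 * 12.8 = 21.76 m
Step 2 — Cb*B = 0.84 * 31.3 = 26.292 m
Step 3 — 1.7*T + Cb*B = 21.76 + 26.292 = 48.052 m
Step 4 — S = 243.8 * 48.052 ≈ 11715 m^2 (5 s.f.)

11715 m^2


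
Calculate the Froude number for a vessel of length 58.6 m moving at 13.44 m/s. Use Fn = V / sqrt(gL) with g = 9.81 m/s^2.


Formula: Fn = V / sqrt(g * L)
Step 1 — g * L = 9.81 * 58.6 = 574.866
Step 2 — sqrt(g * L) = sqrt(574.866) = 23.976363
Step 3 — Fn = 13.44 / 23.976363 ≈ 0.56055 (5 s.f.)

0.56055


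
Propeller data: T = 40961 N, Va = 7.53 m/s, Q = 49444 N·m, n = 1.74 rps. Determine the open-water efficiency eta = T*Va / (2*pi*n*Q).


Formula: eta = T * Va / (2 * pi * n * Q)
Step 1 — numerator = T * Va = 40961 * 7.53 = 308436.33
Step 2 — 2 * pi * n = 2 * pi * 1.74 = 10.932742
Step 3 — denominator = 10.932742 * 49444 = 540558.5
Step 4 — eta = 308436.33 / 540558.5 ≈ 0.57059 (5 s.f.)

0.57059


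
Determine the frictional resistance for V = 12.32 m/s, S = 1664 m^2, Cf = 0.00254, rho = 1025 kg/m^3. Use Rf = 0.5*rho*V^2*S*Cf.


Formula: Rf = 0.5 * rho * V^2 * S * Cf
Step 1 — V^2 = 12.32^2 = 151.7824
Step 2 — 0.5 * rho * V^2 = 0.5 * 1025 * 151.7824 = 77788.48
Step 3 — Rf = 77788.48 * 1664 * 0.00254 ≈ 328780 N (5 s.f.)

328780 N


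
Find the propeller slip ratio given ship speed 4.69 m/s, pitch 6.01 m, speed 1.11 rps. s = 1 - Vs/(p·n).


Formula: s = 1 - Vs / (p * n)
Step 1 — p * n = 6.01 * 1.11 = 6.6711
Step 2 — Vs / (p*n) = 4.69 / 6.6711 = 0.703032 (6 d.p.)
Step 3 — s = 1 - 0.703032 = 0.296968

0.296968


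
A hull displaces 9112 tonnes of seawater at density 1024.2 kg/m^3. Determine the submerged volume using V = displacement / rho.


Formula: V = mass / rho
Step 1 — convert tonnes to kg: 9112 t * 1000 = 9112000 kg
Step 2 — V = 9112000 / 1024.2 ≈ 8896.7 m^3 (5 s.f.)

8896.7 m^3


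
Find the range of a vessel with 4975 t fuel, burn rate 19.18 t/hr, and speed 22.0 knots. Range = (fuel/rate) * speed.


Formula: endurance = fuel / rate; range = endurance * speed
Step 1 — endurance = 4975 / 19.18 = 259.3848 hours
Step 2 — range = 259.3848 * 22.0 ≈ 5706.5 nautical miles (5 s.f.)

5706.5 NM


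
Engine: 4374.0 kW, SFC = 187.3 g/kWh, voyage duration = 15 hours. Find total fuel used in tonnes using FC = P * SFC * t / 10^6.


Formula: FC (tonnes) = P * SFC * t / 1,000,000
Step 1 — P * SFC * t = 4374.0 * 187.3 * 15 = 12288753.0 g
Step 2 — FC (tonnes) = 12288753.0 / 1,000,000 ≈ 12.289 tonnes (5 s.f.)

12.289 tonnes


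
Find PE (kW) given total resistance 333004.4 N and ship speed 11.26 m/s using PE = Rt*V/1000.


Formula: PE = Rt * V / 1000 (kW)
Step 1 — PE (W) = 333004.4 * 11.26 = 3749629.544 W
Step 2 — PE (kW) = 3749629.544 / 1000 ≈ 3749.6 kW (5 s.f.)

3749.6 kW


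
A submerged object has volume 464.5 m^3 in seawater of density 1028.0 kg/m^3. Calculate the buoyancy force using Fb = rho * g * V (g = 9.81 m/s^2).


Formula: Fb = rho * g * V
Substituting: Fb = 1028.0 * 9.81 * 464.5
Intermediate: 1028.0 * 9.81 = 10084.68
Result: Fb = 10084.68 * 464.5 ≈ 4684300 N (5 s.f.)

4684300 N


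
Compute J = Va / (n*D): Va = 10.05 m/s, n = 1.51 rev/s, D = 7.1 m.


Formula: J = Va / (n * D)
Step 1 — n * D = 1.51 * 7.1 = 10.721
Step 2 — J = 10.05 / 10.721 ≈ 0.93741 (5 s.f.)

0.93741


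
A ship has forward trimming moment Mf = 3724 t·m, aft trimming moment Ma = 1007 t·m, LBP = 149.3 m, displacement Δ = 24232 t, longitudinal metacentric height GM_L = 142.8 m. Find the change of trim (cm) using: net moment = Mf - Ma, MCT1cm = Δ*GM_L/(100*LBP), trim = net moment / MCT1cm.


Formula: net trimming moment = Mf - Ma; MCT1cm = Δ*GM_L/(100*LBP); trim = net moment / MCT1cm
Step 1 — net trimming moment = 3724 - 1007 = 2717 t·m
Step 2 — MCT1cm = 24232 * 142.8 / (100 * 149.3) = 231.7702 t·m/cm
Step 3 — trim = 2717 / 231.7702 ≈ 11.723 cm (5 s.f.)

11.723 cm


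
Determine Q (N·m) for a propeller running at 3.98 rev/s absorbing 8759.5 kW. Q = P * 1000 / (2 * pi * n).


Formula: Q = P_W / (2 * pi * n)
Step 1 — P_W = 8759.5 kW * 1000 = 8759500.0 W
Step 2 — 2 * pi * n = 2 * pi * 3.98 = 25.007078
Step 3 — Q = 8759500.0 / 25.007078 ≈ 350280 N·m (5 s.f.)

350280 N·m


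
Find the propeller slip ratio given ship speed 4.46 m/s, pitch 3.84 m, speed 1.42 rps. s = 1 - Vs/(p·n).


Formula: s = 1 - Vs / (p * n)
Step 1 — p * n = 3.84 * 1.42 = 5.4528
Step 2 — Vs / (p*n) = 4.46 / 5.4528 = 0.817928 (6 d.p.)
Step 3 — s = 1 - 0.817928 = 0.182072

0.182072


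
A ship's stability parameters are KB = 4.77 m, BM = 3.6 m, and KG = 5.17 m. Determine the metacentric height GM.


Formula: GM = KB + BM - KG
Step 1 — KM = KB + BM = 4.77 + 3.6 = 8.37 m
Step 2 — GM = KM - KG = 8.37 - 5.17 = 3.2 m

3.2 m


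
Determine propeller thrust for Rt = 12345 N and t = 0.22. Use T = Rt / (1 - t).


Formula: T = Rt / (1 - t)
Step 1 — (1 - t) = 1 - 0.22 = 0.78
Step 2 — T = 12345 / 0.78 ≈ 15827 N (5 s.f.)

15827 N


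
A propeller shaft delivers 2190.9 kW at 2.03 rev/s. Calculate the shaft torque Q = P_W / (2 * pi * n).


Formula: Q = P_W / (2 * pi * n)
Step 1 — P_W = 2190.9 kW * 1000 = 2190900.0 W
Step 2 — 2 * pi * n = 2 * pi * 2.03 = 12.754866
Step 3 — Q = 2190900.0 / 12.754866 ≈ 171770 N·m (5 s.f.)

171770 N·m


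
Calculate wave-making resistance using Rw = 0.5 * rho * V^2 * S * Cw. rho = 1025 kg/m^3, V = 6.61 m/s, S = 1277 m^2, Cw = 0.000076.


Formula: Rw = 0.5 * rho * V^2 * S * Cw
Step 1 — V^2 = 6.61^2 = 43.6921
Step 2 — 0.5 * rho * V^2 = 0.5 * 1025 * 43.6921 = 22392.20125
Step 3 — Rw = 22392.20125 * 1277 * 0.000076 ≈ 2173.2 N (5 s.f.)

2173.2 N


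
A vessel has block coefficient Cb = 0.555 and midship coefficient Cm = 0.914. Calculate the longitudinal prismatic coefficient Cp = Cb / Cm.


Formula: Cp = Cb / Cm
Substituting: Cp = 0.555 / 0.914
Result: Cp ≈ 0.60722 (5 s.f.)

0.60722


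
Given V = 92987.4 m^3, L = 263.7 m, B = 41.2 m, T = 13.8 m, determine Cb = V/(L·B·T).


Formula: Cb = V / (L * B * T)
Step 1 — L * B * T = 263.7 * 41.2 * 13.8 = 149929.272 m^3
Step 2 — Cb = 92987.4 / 149929.272 ≈ 0.62021 (5 s.f.)

0.62021


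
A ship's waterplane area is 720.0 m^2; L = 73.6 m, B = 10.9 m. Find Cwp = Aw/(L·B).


Formula: Cwp = Aw / (L * B)
Step 1 — L * B = 73.6 * 10.9 = 802.24 m^2
Step 2 — Cwp = 720.0 / 802.24 ≈ 0.89749 (5 s.f.)

0.89749


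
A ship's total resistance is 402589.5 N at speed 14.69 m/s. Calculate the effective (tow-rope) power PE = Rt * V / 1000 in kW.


Formula: PE = Rt * V / 1000 (kW)
Step 1 — PE (W) = 402589.5 * 14.69 = 5914039.755 W
Step 2 — PE (kW) = 5914039.755 / 1000 ≈ 5914.0 kW (5 s.f.)

5914.0 kW


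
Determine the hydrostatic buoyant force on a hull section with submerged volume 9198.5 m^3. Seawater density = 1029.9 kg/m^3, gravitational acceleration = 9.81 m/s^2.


Formula: Fb = rho * g * V
Substituting: Fb = 1029.9 * 9.81 * 9198.5
Intermediate: 1029.9 * 9.81 = 10103.319
Result: Fb = 10103.319 * 9198.5 ≈ 92935000 N (5 s.f.)

92935000 N


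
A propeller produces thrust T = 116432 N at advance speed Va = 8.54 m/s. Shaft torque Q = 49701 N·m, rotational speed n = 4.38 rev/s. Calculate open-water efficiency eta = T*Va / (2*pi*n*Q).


Formula: eta = T * Va / (2 * pi * n * Q)
Step 1 — numerator = T * Va = 116432 * 8.54 = 994329.28
Step 2 — 2 * pi * n = 2 * pi * 4.38 = 27.520352
Step 3 — denominator = 27.520352 * 49701 = 1367789.01
Step 4 — eta = 994329.28 / 1367789.01 ≈ 0.72696 (5 s.f.)

0.72696


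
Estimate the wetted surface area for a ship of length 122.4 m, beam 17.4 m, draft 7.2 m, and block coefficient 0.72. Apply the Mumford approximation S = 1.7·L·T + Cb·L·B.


Formula: S = 1.7*L*T + V/T with V = Cb*L*B*T, i.e. S = L * (1.7*T + Cb*B)
Step 1 — 1.7*T = 1.7 * 7.2 = 12.24 m
Step 2 — Cb*B = 0.72 * 17.4 = 12.528 m
Step 3 — 1.7*T + Cb*B = 12.24 + 12.528 = 24.768 m
Step 4 — S = 122.4 * 24.768 ≈ 3031.6 m^2 (5 s.f.)

3031.6 m^2


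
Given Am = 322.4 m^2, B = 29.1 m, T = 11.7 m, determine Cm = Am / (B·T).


Formula: Cm = Am / (B * T)
Step 1 — B * T = 29.1 * 11.7 = 340.47 m^2
Step 2 — Cm = 322.4 / 340.47 ≈ 0.94693 (5 s.f.)

0.94693


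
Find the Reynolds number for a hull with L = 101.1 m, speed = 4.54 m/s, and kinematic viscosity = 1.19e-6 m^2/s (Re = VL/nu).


Formula: Re = V * L / nu
Step 1 — V * L = 4.54 * 101.1 = 458.994 m^2/s
Step 2 — Re = 458.994 / 1.19e-6 = 3.86e+08

3.86e+08


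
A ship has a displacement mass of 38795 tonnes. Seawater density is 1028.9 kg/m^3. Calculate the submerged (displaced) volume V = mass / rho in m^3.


Formula: V = mass / rho
Step 1 — convert tonnes to kg: 38795 t * 1000 = 38795000 kg
Step 2 — V = 38795000 / 1028.9 ≈ 37705 m^3 (5 s.f.)

37705 m^3


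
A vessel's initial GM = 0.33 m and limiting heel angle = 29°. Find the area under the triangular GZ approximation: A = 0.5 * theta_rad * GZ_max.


Formula: GZ_max = GM * sin(theta); Area = 0.5 * theta_rad * GZ_max
Step 1 — GZ_max = 0.33 * sin(29°) = 0.33 * 0.48481 = 0.159987 m
Step 2 — theta_rad = 29 * pi/180 = 0.506145 rad
Step 3 — Area = 0.5 * 0.506145 * 0.159987 ≈ 0.040488 m·rad (5 s.f.)

0.040488 m·rad


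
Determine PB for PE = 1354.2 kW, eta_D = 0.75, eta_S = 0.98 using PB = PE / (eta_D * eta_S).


Formula: PB = PE / (eta_D * eta_S)
Step 1 — combined efficiency = eta_D * eta_S = 0.75 * 0.98 = 0.735
Step 2 — PB = 1354.2 / 0.735 ≈ 1842.4 kW (5 s.f.)

1842.4 kW


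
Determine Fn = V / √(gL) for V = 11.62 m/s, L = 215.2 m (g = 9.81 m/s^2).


Formula: Fn = V / sqrt(g * L)
Step 1 — g * L = 9.81 * 215.2 = 2111.112
Step 2 — sqrt(g * L) = sqrt(2111.112) = 45.946839
Step 3 — Fn = 11.62 / 45.946839 ≈ 0.25290 (5 s.f.)

0.25290


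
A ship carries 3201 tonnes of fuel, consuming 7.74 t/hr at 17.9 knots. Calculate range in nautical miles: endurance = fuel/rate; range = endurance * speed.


Formula: endurance = fuel / rate; range = endurance * speed
Step 1 — endurance = 3201 / 7.74 = 413.5659 hours
Step 2 — range = 413.5659 * 17.9 ≈ 7402.8 nautical miles (5 s.f.)

7402.8 NM


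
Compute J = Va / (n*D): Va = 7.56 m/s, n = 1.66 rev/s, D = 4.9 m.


Formula: J = Va / (n * D)
Step 1 — n * D = 1.66 * 4.9 = 8.134
Step 2 — J = 7.56 / 8.134 ≈ 0.92943 (5 s.f.)

0.92943
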